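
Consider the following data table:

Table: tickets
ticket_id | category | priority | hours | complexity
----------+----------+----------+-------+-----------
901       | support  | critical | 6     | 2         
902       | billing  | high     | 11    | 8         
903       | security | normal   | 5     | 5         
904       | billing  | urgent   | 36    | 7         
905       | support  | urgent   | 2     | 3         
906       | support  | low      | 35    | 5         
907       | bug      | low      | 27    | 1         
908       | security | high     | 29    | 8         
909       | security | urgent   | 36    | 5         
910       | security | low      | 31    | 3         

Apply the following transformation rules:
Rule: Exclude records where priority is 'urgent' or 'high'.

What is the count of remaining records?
5

Step 1: Count records to exclude
  - 3 (urgent) + 2 (high) = 5 records
Step 2: Total records: 10
Step 3: Remaining = 10 - 5 = 5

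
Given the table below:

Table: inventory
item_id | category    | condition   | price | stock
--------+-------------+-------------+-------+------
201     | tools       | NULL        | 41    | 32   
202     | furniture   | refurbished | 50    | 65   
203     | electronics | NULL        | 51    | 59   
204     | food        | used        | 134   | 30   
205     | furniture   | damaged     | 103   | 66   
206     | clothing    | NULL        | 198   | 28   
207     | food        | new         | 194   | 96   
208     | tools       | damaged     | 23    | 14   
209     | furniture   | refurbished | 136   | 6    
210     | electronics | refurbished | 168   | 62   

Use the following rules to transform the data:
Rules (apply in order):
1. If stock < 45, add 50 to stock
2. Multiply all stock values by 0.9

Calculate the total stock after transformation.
637.2

Step 1: Apply Rule 1 - Add 50 to records with stock < 45
  - 5 records affected: 110 + (5 × 50) = 360
  - Unaffected records: 348
  - Sum after Rule 1: 708
Step 2: Apply Rule 2 - Multiply all by 0.9
  - 708 × 0.9 = 637.2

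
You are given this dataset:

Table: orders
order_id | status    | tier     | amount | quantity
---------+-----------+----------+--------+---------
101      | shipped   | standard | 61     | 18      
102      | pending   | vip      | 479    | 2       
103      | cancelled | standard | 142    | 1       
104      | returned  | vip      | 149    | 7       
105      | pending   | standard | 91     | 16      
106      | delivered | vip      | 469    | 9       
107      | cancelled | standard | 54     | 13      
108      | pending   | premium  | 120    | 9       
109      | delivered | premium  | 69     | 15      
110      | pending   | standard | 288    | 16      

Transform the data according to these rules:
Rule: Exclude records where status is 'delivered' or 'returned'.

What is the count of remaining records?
7

Step 1: Count records to exclude
  - 2 (delivered) + 1 (returned) = 3 records
Step 2: Total records: 10
Step 3: Remaining = 10 - 3 = 7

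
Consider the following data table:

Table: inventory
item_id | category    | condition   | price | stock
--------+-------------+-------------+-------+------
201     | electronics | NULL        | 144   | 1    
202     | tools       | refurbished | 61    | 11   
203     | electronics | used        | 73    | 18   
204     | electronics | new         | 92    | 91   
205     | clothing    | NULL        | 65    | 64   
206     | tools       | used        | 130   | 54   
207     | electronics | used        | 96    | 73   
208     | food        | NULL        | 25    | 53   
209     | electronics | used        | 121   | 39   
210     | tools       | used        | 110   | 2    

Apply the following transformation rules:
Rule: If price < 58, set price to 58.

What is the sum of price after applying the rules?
950

Step 1: 1 records have price < 58
Step 2: These records originally summed to 25
Step 3: After setting to minimum: 1 × 58 = 58
Step 4: Unaffected records sum: 892
Step 5: Final sum = 58 + 892 = 950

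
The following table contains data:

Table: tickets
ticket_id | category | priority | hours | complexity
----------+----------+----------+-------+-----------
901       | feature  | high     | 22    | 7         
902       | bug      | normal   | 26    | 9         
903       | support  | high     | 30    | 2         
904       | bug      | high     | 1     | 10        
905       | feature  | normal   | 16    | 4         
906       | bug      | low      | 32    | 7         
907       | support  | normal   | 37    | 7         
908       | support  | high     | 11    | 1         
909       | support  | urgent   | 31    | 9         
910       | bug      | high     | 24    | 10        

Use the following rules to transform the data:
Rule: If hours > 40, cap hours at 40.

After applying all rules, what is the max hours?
37

Step 1: Original maximum hours = 37
Step 2: Check cap of 40 against maximum
Step 3: No records exceed the cap (max 37 <= cap 40), so no capping applies
Step 4: Maximum after transformation = 37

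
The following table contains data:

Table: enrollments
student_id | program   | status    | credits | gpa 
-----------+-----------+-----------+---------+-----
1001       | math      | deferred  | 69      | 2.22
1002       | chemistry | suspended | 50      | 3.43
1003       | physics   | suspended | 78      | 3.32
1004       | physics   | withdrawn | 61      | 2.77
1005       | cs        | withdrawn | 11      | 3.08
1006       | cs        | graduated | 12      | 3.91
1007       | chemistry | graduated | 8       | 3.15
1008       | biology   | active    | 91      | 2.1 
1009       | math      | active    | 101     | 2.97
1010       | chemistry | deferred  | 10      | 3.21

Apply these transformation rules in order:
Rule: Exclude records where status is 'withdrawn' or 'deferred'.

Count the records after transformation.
6

Step 1: Count records to exclude
  - 2 (withdrawn) + 2 (deferred) = 4 records
Step 2: Total records: 10
Step 3: Remaining = 10 - 4 = 6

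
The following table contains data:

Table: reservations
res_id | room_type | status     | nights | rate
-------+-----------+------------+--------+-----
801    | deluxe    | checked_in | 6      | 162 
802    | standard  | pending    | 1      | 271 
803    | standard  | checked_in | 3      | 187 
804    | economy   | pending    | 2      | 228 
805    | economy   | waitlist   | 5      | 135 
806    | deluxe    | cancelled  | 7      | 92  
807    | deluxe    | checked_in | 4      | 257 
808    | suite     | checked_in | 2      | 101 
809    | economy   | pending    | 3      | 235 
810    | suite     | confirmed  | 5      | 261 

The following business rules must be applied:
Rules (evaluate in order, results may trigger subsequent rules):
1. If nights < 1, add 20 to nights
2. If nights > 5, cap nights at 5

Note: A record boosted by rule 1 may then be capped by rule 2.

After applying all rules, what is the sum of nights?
35

Step 1: Apply rule 1 to records with nights < 1
  - 0 records get bonus of 20
  - Of these, 0 records then exceed 5 and get capped
Step 2: Apply rule 2 to records with nights > 5
  - 2 records (original) are capped
Step 3: Calculate final sum = 35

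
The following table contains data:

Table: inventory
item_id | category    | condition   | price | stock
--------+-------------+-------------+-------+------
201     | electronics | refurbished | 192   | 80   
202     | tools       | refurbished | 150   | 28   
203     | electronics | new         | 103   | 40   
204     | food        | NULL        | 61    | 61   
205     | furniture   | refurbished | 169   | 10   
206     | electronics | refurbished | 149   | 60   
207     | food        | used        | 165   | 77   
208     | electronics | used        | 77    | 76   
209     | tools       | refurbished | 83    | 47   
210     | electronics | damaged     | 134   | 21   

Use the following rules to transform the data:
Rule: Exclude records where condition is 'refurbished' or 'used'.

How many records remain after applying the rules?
3

Step 1: Count records to exclude
  - 5 (refurbished) + 2 (used) = 7 records
Step 2: Total records: 10
Step 3: Remaining = 10 - 7 = 3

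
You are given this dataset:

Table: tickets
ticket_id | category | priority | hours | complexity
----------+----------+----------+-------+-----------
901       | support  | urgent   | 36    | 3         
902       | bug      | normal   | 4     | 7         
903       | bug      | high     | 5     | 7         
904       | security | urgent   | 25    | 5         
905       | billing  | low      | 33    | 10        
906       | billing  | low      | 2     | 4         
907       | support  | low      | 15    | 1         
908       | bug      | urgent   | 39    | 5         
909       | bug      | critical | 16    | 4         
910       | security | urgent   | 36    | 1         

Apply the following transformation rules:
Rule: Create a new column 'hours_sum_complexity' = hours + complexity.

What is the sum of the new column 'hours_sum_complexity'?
258

Step 1: For each record, compute hours + complexity
Example calculations:
  36 + 3 = 39
  4 + 7 = 11
  5 + 7 = 12
  ...
Step 2: Sum all derived values
Step 3: Total = 258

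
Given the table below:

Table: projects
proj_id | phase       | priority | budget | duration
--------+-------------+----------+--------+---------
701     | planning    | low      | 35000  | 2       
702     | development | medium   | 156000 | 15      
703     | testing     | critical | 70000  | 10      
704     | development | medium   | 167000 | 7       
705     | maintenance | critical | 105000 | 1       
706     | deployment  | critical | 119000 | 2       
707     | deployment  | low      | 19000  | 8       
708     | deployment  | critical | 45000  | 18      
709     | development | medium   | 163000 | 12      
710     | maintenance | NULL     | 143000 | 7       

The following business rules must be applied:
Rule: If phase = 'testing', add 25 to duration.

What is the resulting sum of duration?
107

Step 1: Count records where phase = 'testing': 1
Step 2: Total bonus added: 1 × 25 = 25
Step 3: Original sum of duration: 82
Step 4: Final sum = 82 + 25 = 107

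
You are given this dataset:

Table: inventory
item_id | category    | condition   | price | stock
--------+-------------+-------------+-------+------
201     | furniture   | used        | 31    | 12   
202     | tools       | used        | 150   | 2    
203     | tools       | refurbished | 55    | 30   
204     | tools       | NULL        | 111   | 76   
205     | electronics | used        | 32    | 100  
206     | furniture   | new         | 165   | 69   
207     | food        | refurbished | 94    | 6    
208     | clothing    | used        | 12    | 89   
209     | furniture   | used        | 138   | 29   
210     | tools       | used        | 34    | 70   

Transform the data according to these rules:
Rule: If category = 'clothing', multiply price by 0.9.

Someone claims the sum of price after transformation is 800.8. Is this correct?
No, the correct result is 820.8.

Step 1: Calculate the correct sum after transformation
Step 2: Apply multiplier 0.9 to records where category = 'clothing'
Step 3: Correct result = 820.8
Step 4: Claimed result = 800.8
Step 5: 820.8 ≠ 800.8
Conclusion: The claimed result is incorrect. The correct answer is 820.8.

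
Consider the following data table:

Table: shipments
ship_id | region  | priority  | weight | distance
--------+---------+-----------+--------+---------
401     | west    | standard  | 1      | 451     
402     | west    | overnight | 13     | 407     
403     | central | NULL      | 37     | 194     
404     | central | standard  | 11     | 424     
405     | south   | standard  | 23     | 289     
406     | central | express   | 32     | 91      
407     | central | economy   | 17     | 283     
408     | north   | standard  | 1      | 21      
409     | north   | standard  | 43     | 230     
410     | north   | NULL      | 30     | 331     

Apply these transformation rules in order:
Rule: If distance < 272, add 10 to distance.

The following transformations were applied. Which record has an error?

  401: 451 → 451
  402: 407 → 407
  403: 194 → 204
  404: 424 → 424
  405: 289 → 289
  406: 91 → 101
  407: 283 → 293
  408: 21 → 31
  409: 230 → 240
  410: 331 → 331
Record 407 has an error. The correct transformed value should be 283, not 293.

Step 1: Check each record against the rule
Step 2: Record 407 has distance = 283
Step 3: Since 283 >= 272, the bonus should not have been applied
Step 4: Correct value = 283, but claimed value = 293
Conclusion: Record 407 has the error.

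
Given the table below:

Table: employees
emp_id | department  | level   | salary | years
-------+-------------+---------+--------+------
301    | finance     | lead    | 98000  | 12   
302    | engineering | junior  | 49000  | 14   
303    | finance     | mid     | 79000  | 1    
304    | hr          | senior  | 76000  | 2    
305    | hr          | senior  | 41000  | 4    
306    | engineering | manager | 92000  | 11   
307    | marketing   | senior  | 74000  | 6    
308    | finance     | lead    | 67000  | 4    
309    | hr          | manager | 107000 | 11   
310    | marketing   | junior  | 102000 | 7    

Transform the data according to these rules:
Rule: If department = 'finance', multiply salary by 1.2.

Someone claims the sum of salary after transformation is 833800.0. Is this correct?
Yes, the result is correct.

Step 1: Calculate the correct sum after transformation
Step 2: Apply multiplier 1.2 to records where department = 'finance'
Step 3: Correct result = 833800.0
Step 4: Claimed result = 833800.0
Step 5: 833800.0 = 833800.0 ✓
Conclusion: The claimed result is correct.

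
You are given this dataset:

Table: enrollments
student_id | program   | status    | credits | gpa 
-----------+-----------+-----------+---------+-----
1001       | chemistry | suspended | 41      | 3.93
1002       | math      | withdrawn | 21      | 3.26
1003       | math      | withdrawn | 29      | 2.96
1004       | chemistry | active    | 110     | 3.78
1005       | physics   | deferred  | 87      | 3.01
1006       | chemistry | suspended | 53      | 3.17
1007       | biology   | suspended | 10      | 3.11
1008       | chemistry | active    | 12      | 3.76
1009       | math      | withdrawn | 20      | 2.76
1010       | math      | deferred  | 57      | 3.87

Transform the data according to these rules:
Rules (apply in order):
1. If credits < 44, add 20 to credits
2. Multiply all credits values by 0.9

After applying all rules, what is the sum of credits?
504.0

Step 1: Apply Rule 1 - Add 20 to records with credits < 44
  - 6 records affected: 133 + (6 × 20) = 253
  - Unaffected records: 307
  - Sum after Rule 1: 560
Step 2: Apply Rule 2 - Multiply all by 0.9
  - 560 × 0.9 = 504.0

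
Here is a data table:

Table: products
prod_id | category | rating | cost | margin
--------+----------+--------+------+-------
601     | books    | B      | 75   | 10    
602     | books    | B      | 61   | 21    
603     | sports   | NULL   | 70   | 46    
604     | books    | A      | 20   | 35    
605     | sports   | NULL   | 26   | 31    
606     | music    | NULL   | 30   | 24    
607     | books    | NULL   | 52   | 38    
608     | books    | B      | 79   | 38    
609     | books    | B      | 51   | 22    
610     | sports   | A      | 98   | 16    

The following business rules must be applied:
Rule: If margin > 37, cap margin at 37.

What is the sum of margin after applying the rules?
270

Step 1: 3 records have margin > 37
Step 2: These records originally summed to 122
Step 3: After capping: 3 × 37 = 111
Step 4: Unaffected records sum: 159
Step 5: Final sum = 111 + 159 = 270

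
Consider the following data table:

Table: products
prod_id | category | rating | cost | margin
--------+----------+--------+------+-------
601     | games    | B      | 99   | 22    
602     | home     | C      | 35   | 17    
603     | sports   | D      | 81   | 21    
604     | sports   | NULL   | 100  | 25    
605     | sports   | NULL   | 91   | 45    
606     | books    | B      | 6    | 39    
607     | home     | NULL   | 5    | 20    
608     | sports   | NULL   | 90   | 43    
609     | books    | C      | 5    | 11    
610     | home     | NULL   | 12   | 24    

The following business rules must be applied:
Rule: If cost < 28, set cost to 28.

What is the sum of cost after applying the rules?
608

Step 1: 4 records have cost < 28
Step 2: These records originally summed to 28
Step 3: After setting to minimum: 4 × 28 = 112
Step 4: Unaffected records sum: 496
Step 5: Final sum = 112 + 496 = 608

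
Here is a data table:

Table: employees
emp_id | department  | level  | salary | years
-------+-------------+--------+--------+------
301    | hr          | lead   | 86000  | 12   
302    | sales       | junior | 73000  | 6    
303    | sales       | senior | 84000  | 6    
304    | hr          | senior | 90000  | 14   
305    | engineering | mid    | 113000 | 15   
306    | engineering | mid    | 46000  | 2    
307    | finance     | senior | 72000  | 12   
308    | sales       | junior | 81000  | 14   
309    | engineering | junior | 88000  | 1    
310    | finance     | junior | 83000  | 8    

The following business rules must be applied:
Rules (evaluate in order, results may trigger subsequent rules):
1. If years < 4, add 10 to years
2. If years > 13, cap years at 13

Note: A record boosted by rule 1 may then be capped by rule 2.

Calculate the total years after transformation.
106

Step 1: Apply rule 1 to records with years < 4
  - 2 records get bonus of 10
  - Of these, 0 records then exceed 13 and get capped
Step 2: Apply rule 2 to records with years > 13
  - 3 records (original) are capped
Step 3: Calculate final sum = 106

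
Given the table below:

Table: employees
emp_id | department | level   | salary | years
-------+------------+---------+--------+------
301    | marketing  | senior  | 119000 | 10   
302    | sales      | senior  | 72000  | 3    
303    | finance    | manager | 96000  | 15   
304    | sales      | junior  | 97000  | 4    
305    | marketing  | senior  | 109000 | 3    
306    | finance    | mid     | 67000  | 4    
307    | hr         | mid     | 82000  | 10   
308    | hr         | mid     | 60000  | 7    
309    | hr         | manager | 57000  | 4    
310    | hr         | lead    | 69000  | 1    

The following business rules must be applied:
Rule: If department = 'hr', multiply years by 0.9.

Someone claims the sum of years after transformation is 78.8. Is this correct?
No, the correct result is 58.8.

Step 1: Calculate the correct sum after transformation
Step 2: Apply multiplier 0.9 to records where department = 'hr'
Step 3: Correct result = 58.8
Step 4: Claimed result = 78.8
Step 5: 58.8 ≠ 78.8
Conclusion: The claimed result is incorrect. The correct answer is 58.8.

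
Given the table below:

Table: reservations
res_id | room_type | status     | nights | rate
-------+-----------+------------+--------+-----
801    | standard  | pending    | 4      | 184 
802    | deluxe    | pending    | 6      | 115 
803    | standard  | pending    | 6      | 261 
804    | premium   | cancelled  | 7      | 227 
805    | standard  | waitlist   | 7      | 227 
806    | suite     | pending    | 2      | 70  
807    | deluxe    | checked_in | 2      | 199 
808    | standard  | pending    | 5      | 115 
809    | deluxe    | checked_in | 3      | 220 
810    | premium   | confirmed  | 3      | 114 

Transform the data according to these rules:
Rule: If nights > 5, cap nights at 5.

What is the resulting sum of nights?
39

Step 1: 4 records have nights > 5
Step 2: These records originally summed to 26
Step 3: After capping: 4 × 5 = 20
Step 4: Unaffected records sum: 19
Step 5: Final sum = 20 + 19 = 39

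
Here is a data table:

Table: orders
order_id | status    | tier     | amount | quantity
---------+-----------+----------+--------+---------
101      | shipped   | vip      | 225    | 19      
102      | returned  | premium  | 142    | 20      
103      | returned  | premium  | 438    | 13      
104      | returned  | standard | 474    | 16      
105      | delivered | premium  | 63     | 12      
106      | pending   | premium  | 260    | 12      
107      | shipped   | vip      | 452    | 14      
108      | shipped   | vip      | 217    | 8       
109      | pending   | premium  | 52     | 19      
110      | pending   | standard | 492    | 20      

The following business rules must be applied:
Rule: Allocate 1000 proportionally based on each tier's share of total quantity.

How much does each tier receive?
premium: 496.73, standard: 235.29, vip: 267.97

Step 1: Calculate total quantity = 153
Step 2: Calculate each tier's proportion:
  premium: 76/153 = 49.67% → 496.73
  standard: 36/153 = 23.53% → 235.29
  vip: 41/153 = 26.80% → 267.97
Step 3: Verify: sum of allocations ≈ 1000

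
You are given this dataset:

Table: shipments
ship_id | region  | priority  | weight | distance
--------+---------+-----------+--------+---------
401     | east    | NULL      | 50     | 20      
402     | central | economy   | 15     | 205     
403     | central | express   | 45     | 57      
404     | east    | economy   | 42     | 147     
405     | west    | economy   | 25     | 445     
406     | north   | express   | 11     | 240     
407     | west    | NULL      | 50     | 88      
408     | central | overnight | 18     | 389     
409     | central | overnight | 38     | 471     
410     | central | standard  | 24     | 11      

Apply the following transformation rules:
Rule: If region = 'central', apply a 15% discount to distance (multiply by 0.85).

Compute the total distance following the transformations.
1903.05

Step 1: Records with region = 'central' have total distance = 1133
Step 2: Apply multiplier: 1133 × 0.85 = 963.05
Step 3: Other records total: 940
Step 4: Final sum = 963.05 + 940 = 1903.05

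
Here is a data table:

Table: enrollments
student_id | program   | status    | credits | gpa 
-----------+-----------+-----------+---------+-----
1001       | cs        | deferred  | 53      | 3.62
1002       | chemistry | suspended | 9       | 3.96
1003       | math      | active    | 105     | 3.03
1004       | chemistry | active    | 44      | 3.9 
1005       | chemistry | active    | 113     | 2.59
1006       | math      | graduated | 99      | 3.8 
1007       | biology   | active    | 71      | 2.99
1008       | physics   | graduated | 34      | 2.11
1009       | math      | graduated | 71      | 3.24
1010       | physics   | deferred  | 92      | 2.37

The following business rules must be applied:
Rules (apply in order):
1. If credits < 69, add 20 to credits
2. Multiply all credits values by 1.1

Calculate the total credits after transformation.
848.1

Step 1: Apply Rule 1 - Add 20 to records with credits < 69
  - 4 records affected: 140 + (4 × 20) = 220
  - Unaffected records: 551
  - Sum after Rule 1: 771
Step 2: Apply Rule 2 - Multiply all by 1.1
  - 771 × 1.1 = 848.1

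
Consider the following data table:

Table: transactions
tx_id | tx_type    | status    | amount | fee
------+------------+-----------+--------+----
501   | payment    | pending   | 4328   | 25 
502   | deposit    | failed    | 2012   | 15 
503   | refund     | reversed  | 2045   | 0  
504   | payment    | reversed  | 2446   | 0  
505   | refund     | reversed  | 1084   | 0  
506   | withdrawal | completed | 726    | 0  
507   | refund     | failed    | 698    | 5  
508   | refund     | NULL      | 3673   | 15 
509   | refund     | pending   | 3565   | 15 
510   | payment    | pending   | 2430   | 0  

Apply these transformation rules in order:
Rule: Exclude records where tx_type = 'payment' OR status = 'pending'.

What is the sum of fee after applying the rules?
35

Step 1: Find records where tx_type = 'payment' OR status = 'pending'
Step 2: 4 records match, summing to 40
Step 3: Original sum: 75
Step 4: Remaining sum = 75 - 40 = 35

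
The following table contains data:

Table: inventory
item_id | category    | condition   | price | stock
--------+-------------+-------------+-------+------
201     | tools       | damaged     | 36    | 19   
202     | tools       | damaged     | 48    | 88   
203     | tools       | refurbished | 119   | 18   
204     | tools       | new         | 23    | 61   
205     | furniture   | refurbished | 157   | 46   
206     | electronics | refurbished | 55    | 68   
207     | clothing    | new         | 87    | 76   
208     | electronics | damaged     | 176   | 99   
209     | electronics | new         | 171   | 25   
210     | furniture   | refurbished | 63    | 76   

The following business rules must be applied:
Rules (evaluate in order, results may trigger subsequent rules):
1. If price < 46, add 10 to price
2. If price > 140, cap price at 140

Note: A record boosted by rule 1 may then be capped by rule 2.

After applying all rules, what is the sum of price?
871

Step 1: Apply rule 1 to records with price < 46
  - 2 records get bonus of 10
  - Of these, 0 records then exceed 140 and get capped
Step 2: Apply rule 2 to records with price > 140
  - 3 records (original) are capped
Step 3: Calculate final sum = 871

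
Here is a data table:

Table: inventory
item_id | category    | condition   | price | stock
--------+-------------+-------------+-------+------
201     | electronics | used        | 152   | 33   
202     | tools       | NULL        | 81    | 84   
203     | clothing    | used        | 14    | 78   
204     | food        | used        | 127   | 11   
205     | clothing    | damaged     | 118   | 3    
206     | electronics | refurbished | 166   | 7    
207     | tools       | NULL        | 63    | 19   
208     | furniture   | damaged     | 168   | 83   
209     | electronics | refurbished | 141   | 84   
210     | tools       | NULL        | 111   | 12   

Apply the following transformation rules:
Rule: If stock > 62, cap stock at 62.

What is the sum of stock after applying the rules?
333

Step 1: 4 records have stock > 62
Step 2: These records originally summed to 329
Step 3: After capping: 4 × 62 = 248
Step 4: Unaffected records sum: 85
Step 5: Final sum = 248 + 85 = 333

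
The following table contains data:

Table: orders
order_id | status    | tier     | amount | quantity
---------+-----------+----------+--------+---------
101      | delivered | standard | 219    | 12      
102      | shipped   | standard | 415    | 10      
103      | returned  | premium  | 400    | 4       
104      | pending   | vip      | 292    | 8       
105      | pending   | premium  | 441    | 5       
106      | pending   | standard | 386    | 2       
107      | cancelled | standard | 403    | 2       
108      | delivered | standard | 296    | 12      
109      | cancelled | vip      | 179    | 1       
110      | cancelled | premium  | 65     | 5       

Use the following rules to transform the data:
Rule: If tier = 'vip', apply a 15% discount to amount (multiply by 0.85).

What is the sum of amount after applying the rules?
3025.35

Step 1: Records with tier = 'vip' have total amount = 471
Step 2: Apply multiplier: 471 × 0.85 = 400.35
Step 3: Other records total: 2625
Step 4: Final sum = 400.35 + 2625 = 3025.35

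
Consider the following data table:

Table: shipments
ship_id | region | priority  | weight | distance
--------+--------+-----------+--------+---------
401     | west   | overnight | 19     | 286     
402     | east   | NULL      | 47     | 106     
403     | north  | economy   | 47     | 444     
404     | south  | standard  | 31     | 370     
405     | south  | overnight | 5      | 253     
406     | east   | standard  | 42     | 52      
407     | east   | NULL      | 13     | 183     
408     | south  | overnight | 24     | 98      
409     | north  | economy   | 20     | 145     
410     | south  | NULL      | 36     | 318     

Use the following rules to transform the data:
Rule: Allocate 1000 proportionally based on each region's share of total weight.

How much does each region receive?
east: 359.15, north: 235.92, south: 338.03, west: 66.9

Step 1: Calculate total weight = 284
Step 2: Calculate each region's proportion:
  east: 102/284 = 35.92% → 359.15
  north: 67/284 = 23.59% → 235.92
  south: 96/284 = 33.80% → 338.03
  west: 19/284 = 6.69% → 66.9
Step 3: Verify: sum of allocations ≈ 1000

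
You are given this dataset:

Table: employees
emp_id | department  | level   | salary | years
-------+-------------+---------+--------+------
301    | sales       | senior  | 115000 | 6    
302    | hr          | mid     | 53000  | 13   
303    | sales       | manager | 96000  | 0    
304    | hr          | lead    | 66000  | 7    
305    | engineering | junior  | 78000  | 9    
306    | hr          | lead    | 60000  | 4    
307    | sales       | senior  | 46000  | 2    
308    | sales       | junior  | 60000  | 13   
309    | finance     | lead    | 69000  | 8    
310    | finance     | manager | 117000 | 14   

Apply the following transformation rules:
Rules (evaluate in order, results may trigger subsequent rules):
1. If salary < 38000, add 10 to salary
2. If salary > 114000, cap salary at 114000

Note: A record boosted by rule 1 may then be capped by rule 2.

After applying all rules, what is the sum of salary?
756000

Step 1: Apply rule 1 to records with salary < 38000
  - 0 records get bonus of 10
  - Of these, 0 records then exceed 114000 and get capped
Step 2: Apply rule 2 to records with salary > 114000
  - 2 records (original) are capped
Step 3: Calculate final sum = 756000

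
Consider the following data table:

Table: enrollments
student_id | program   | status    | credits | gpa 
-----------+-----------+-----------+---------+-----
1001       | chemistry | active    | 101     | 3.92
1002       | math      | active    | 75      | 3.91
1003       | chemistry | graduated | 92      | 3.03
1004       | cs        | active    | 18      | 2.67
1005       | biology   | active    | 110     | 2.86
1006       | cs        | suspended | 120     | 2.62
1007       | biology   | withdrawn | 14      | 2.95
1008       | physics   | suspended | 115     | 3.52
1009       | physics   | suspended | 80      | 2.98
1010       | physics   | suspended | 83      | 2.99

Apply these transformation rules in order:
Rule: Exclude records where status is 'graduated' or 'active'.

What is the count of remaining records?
5

Step 1: Count records to exclude
  - 1 (graduated) + 4 (active) = 5 records
Step 2: Total records: 10
Step 3: Remaining = 10 - 5 = 5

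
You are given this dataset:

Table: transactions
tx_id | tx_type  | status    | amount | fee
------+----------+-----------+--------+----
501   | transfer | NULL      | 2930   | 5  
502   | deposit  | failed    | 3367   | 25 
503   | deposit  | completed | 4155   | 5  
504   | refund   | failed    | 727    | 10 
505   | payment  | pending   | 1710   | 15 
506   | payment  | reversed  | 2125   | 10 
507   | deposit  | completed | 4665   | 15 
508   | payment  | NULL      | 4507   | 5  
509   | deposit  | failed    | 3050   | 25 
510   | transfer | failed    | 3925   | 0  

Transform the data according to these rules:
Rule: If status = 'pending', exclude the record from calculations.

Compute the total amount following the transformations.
29451

Step 1: Identify records where status = 'pending'
Step 2: The excluded records sum to 1710
Step 3: Original total amount = 31161
Step 4: Remaining total = 31161 - 1710 = 29451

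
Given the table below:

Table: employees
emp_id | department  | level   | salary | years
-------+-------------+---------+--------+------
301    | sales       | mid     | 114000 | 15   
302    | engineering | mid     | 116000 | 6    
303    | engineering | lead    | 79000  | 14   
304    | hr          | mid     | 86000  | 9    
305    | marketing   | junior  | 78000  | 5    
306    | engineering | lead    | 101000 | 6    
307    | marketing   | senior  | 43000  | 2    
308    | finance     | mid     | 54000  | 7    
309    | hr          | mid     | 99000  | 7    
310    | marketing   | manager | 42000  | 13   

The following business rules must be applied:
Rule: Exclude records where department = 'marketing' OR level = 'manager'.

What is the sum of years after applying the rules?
64

Step 1: Find records where department = 'marketing' OR level = 'manager'
Step 2: 3 records match, summing to 20
Step 3: Original sum: 84
Step 4: Remaining sum = 84 - 20 = 64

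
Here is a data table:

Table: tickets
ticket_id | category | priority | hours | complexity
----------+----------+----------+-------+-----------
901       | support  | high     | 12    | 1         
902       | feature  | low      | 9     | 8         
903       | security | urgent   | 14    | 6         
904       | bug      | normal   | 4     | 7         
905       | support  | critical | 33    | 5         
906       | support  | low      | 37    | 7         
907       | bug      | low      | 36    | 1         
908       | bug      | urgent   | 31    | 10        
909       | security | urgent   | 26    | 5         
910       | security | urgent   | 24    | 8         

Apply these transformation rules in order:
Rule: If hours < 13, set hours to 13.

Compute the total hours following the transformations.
240

Step 1: 3 records have hours < 13
Step 2: These records originally summed to 25
Step 3: After setting to minimum: 3 × 13 = 39
Step 4: Unaffected records sum: 201
Step 5: Final sum = 39 + 201 = 240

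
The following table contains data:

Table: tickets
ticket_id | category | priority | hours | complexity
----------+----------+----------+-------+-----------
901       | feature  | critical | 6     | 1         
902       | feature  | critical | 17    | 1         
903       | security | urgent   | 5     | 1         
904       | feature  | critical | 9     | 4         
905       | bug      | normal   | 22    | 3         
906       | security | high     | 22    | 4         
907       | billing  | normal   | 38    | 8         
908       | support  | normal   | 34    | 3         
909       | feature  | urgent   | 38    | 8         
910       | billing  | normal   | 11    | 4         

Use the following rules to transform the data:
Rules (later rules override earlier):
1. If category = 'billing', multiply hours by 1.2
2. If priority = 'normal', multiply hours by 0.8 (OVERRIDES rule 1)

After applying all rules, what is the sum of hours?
181.0

Step 1: Rule 2 takes priority for records with priority = 'normal'
  - 4 records: 105 × 0.8 = 84.0
Step 2: Rule 1 applies to remaining records with category = 'billing'
  - 0 records: 0 × 1.2 = 0.0
Step 3: Other records unchanged: 97
Step 4: Final sum = 84.0 + 0.0 + 97 = 181.0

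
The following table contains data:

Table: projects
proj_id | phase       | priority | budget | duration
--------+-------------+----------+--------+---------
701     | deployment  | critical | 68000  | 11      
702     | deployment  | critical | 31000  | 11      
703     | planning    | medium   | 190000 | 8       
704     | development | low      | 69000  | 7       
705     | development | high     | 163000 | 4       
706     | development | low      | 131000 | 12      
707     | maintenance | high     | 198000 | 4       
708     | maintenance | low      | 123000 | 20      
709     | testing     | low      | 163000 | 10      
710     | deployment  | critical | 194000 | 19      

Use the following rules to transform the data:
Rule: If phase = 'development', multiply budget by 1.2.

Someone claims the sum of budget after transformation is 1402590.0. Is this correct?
No, the correct result is 1402600.0.

Step 1: Calculate the correct sum after transformation
Step 2: Apply multiplier 1.2 to records where phase = 'development'
Step 3: Correct result = 1402600.0
Step 4: Claimed result = 1402590.0
Step 5: 1402600.0 ≠ 1402590.0
Conclusion: The claimed result is incorrect. The correct answer is 1402600.0.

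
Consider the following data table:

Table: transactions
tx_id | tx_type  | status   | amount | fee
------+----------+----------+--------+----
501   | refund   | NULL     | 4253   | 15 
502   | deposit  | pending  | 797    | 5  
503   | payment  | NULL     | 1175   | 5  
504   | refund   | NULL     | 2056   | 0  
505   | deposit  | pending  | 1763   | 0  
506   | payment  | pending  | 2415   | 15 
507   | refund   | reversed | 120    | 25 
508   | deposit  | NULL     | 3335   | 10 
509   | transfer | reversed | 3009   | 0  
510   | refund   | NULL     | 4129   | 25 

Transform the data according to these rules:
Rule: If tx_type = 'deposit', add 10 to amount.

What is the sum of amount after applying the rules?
23082

Step 1: Count records where tx_type = 'deposit': 3
Step 2: Total bonus added: 3 × 10 = 30
Step 3: Original sum of amount: 23052
Step 4: Final sum = 23052 + 30 = 23082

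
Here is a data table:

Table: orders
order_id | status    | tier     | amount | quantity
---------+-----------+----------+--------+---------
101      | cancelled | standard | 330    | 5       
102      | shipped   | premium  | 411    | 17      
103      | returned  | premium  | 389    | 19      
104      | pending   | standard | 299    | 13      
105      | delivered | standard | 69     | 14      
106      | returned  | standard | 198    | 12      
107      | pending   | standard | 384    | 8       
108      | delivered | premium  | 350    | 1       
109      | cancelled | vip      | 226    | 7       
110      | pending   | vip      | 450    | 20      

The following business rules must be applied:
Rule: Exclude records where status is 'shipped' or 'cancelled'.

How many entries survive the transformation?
7

Step 1: Count records to exclude
  - 1 (shipped) + 2 (cancelled) = 3 records
Step 2: Total records: 10
Step 3: Remaining = 10 - 3 = 7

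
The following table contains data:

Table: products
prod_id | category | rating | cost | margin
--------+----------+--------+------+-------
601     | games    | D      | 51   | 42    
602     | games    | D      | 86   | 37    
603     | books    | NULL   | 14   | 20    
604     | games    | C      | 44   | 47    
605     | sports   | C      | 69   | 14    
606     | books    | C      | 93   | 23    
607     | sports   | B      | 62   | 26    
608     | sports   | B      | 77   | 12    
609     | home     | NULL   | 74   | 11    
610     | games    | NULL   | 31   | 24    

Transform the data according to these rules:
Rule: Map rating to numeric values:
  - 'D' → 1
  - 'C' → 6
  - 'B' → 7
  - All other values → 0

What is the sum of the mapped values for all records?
34

Step 1: Apply mapping to each record
Step 2: Count by status:
  'D': 2 records × 1 = 2
  'C': 3 records × 6 = 18
  'B': 2 records × 7 = 14
Step 3: Sum all mapped values = 34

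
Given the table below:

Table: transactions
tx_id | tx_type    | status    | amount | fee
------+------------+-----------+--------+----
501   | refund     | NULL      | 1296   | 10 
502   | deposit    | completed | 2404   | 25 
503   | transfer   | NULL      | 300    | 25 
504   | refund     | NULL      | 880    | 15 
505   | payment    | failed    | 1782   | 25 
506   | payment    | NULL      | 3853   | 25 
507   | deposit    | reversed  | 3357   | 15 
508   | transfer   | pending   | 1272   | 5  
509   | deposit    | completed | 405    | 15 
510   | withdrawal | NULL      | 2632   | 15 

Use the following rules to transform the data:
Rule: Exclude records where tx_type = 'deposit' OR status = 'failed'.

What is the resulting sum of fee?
95

Step 1: Find records where tx_type = 'deposit' OR status = 'failed'
Step 2: 4 records match, summing to 80
Step 3: Original sum: 175
Step 4: Remaining sum = 175 - 80 = 95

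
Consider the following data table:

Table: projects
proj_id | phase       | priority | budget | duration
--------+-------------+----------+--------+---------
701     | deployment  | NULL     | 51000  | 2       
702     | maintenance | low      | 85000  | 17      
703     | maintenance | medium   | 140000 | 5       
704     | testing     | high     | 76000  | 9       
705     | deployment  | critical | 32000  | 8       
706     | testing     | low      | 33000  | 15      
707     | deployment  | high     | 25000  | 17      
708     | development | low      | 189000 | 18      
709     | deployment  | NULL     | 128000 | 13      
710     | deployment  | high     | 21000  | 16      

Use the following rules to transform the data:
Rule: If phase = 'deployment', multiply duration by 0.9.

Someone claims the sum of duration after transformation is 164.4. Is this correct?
No, the correct result is 114.4.

Step 1: Calculate the correct sum after transformation
Step 2: Apply multiplier 0.9 to records where phase = 'deployment'
Step 3: Correct result = 114.4
Step 4: Claimed result = 164.4
Step 5: 114.4 ≠ 164.4
Conclusion: The claimed result is incorrect. The correct answer is 114.4.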